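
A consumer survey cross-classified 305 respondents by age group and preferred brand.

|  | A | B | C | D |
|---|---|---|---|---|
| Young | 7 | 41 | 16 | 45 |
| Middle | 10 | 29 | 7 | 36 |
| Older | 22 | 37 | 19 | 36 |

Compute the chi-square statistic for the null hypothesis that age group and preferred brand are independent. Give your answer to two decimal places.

12.34

Row totals: 109, 82, 114. Column totals: 39, 107, 42, 117. Grand total N = 305.
Expected counts (row total × column total / N):
  Young, A: 109×39/305 = 13.938
  Young, B: 109×107/305 = 38.239
  Young, C: 109×42/305 = 15.010
  Young, D: 109×117/305 = 41.813
  Middle, A: 82×39/305 = 10.485
  Middle, B: 82×107/305 = 28.767
  Middle, C: 82×42/305 = 11.292
  Middle, D: 82×117/305 = 31.456
  Older, A: 114×39/305 = 14.577
  Older, B: 114×107/305 = 39.993
  Older, C: 114×42/305 = 15.698
  Older, D: 114×117/305 = 43.731
Contributions (O − E)²/E:
  (7 − 13.938)²/13.938 = 3.4536
  (41 − 38.239)²/38.239 = 0.1994
  (16 − 15.010)²/15.010 = 0.0653
  (45 − 41.813)²/41.813 = 0.2429
  (10 − 10.485)²/10.485 = 0.0224
  (29 − 28.767)²/28.767 = 0.0019
  (7 − 11.292)²/11.292 = 1.6314
  (36 − 31.456)²/31.456 = 0.6564
  (22 − 14.577)²/14.577 = 3.7800
  (37 − 39.993)²/39.993 = 0.2240
  (19 − 15.698)²/15.698 = 0.6946
  (36 − 43.731)²/43.731 = 1.3667
χ² = 3.4536 + 0.1994 + 0.0653 + 0.2429 + 0.0224 + 0.0019 + 1.6314 + 0.6564 + 3.7800 + 0.2240 + 0.6946 + 1.3667 = 12.34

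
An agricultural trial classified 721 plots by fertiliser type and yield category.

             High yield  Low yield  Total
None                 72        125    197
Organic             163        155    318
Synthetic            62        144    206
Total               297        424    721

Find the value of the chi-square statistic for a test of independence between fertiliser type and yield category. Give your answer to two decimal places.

25.52

Grand total N = 721.
Expected counts (row total × column total / N):
  None, High yield: 197×297/721 = 81.150
  None, Low yield: 197×424/721 = 115.850
  Organic, High yield: 318×297/721 = 130.993
  Organic, Low yield: 318×424/721 = 187.007
  Synthetic, High yield: 206×297/721 = 84.857
  Synthetic, Low yield: 206×424/721 = 121.143
Contributions (O − E)²/E:
  (72 − 81.150)²/81.150 = 1.0317
  (125 − 115.850)²/115.850 = 0.7227
  (163 − 130.993)²/130.993 = 7.8206
  (155 − 187.007)²/187.007 = 5.4781
  (62 − 84.857)²/84.857 = 6.1567
  (144 − 121.143)²/121.143 = 4.3126
χ² = 1.0317 + 0.7227 + 7.8206 + 5.4781 + 6.1567 + 4.3126 = 25.52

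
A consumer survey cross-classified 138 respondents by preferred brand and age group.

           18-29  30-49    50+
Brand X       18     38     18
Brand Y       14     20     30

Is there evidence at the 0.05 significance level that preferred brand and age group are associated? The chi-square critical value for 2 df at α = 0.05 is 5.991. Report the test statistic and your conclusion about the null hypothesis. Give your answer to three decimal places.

8.406; reject H₀

Row totals: 74, 64. Column totals: 32, 58, 48. Grand total N = 138.
Expected counts (row total × column total / N):
  Brand X, 18-29: 74×32/138 = 17.1594
  Brand X, 30-49: 74×58/138 = 31.1014
  Brand X, 50+: 74×48/138 = 25.7391
  Brand Y, 18-29: 64×32/138 = 14.8406
  Brand Y, 30-49: 64×58/138 = 26.8986
  Brand Y, 50+: 64×48/138 = 22.2609
Contributions (O − E)²/E:
  (18 − 17.1594)²/17.1594 = 0.0412
  (38 − 31.1014)²/31.1014 = 1.5302
  (18 − 25.7391)²/25.7391 = 2.3270
  (14 − 14.8406)²/14.8406 = 0.0476
  (20 − 26.8986)²/26.8986 = 1.7693
  (30 − 22.2609)²/22.2609 = 2.6905
χ² = 0.0412 + 1.5302 + 2.3270 + 0.0476 + 1.7693 + 2.6905 = 8.406
df = (2−1)(3−1) = 2. Since 8.406 > 5.991, reject the null hypothesis of independence at α = 0.05.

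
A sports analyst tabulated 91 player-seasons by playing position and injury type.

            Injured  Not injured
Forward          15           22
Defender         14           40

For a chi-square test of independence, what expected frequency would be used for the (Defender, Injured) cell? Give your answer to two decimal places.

17.21

Row total (Defender) = 54; column total (Injured) = 29; grand total N = 91.
Expected count = (row total × column total) / N = 54 × 29 / 91 = 17.21.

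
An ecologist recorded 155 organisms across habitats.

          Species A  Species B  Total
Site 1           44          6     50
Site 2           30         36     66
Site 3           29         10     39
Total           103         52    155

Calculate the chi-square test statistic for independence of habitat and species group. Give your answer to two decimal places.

Grand total N = 155.
Expected counts (row total × column total / N):
  Site 1, Species A: 50×103/155 = 33.226
  Site 1, Species B: 50×52/155 = 16.774
  Site 2, Species A: 66×103/155 = 43.858
  Site 2, Species B: 66×52/155 = 22.142
  Site 3, Species A: 39×103/155 = 25.916
  Site 3, Species B: 39×52/155 = 13.084
Contributions (O − E)²/E:
  (44 − 33.226)²/33.226 = 3.4936
  (6 − 16.774)²/16.774 = 6.9202
  (30 − 43.858)²/43.858 = 4.3788
  (36 − 22.142)²/22.142 = 8.6733
  (29 − 25.916)²/25.916 = 0.3670
  (10 − 13.084)²/13.084 = 0.7269
χ² = 3.4936 + 6.9202 + 4.3788 + 8.6733 + 0.3670 + 0.7269 = 24.56

24.56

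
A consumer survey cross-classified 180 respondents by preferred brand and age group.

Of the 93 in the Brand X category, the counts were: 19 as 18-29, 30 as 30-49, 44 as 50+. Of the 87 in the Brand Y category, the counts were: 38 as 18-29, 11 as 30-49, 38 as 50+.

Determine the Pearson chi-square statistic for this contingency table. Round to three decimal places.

15.394

Row totals: 93, 87. Column totals: 57, 41, 82. Grand total N = 180.
Expected counts (row total × column total / N):
  Brand X, 18-29: 93×57/180 = 29.4500
  Brand X, 30-49: 93×41/180 = 21.1833
  Brand X, 50+: 93×82/180 = 42.3667
  Brand Y, 18-29: 87×57/180 = 27.5500
  Brand Y, 30-49: 87×41/180 = 19.8167
  Brand Y, 50+: 87×82/180 = 39.6333
Contributions (O − E)²/E:
  (19 − 29.4500)²/29.4500 = 3.7081
  (30 − 21.1833)²/21.1833 = 3.6696
  (44 − 42.3667)²/42.3667 = 0.0630
  (38 − 27.5500)²/27.5500 = 3.9638
  (11 − 19.8167)²/19.8167 = 3.9227
  (38 − 39.6333)²/39.6333 = 0.0673
χ² = 3.7081 + 3.6696 + 0.0630 + 3.9638 + 3.9227 + 0.0673 = 15.394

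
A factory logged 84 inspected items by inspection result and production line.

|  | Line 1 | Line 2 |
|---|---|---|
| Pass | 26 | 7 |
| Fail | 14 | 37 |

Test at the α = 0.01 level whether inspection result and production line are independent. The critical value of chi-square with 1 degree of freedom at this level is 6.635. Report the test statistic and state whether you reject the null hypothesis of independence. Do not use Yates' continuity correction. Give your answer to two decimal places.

21.17; reject H₀

Row totals: 33, 51. Column totals: 40, 44. Grand total N = 84.
Expected counts (row total × column total / N):
  Pass, Line 1: 33×40/84 = 15.714
  Pass, Line 2: 33×44/84 = 17.286
  Fail, Line 1: 51×40/84 = 24.286
  Fail, Line 2: 51×44/84 = 26.714
Contributions (O − E)²/E:
  (26 − 15.714)²/15.714 = 6.7330
  (7 − 17.286)²/17.286 = 6.1207
  (14 − 24.286)²/24.286 = 4.3565
  (37 − 26.714)²/26.714 = 3.9605
χ² = 6.7330 + 6.1207 + 4.3565 + 3.9605 = 21.17
df = (2−1)(2−1) = 1. Since 21.17 > 6.635, reject the null hypothesis of independence at α = 0.01.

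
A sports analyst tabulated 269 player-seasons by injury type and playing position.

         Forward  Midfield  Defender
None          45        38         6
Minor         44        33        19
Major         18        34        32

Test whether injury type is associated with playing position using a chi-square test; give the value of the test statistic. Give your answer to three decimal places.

31.668

Row totals: 89, 96, 84. Column totals: 107, 105, 57. Grand total N = 269.
Expected counts (row total × column total / N):
  None, Forward: 89×107/269 = 35.4015
  None, Midfield: 89×105/269 = 34.7398
  None, Defender: 89×57/269 = 18.8587
  Minor, Forward: 96×107/269 = 38.1859
  Minor, Midfield: 96×105/269 = 37.4721
  Minor, Defender: 96×57/269 = 20.3420
  Major, Forward: 84×107/269 = 33.4126
  Major, Midfield: 84×105/269 = 32.7881
  Major, Defender: 84×57/269 = 17.7993
Contributions (O − E)²/E:
  (45 − 35.4015)²/35.4015 = 2.6025
  (38 − 34.7398)²/34.7398 = 0.3060
  (6 − 18.8587)²/18.8587 = 8.7676
  (44 − 38.1859)²/38.1859 = 0.8852
  (33 − 37.4721)²/37.4721 = 0.5337
  (19 − 20.3420)²/20.3420 = 0.0885
  (18 − 33.4126)²/33.4126 = 7.1095
  (34 − 32.7881)²/32.7881 = 0.0448
  (32 − 17.7993)²/17.7993 = 11.3297
χ² = 2.6025 + 0.3060 + 8.7676 + 0.8852 + 0.5337 + 0.0885 + 7.1095 + 0.0448 + 11.3297 = 31.668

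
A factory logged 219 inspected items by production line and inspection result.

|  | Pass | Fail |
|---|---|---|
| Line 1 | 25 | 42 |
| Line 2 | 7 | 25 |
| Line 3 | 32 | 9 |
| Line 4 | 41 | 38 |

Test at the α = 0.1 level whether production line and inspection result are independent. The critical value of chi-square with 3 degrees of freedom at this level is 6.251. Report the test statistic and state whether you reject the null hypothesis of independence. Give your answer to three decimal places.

Row totals: 67, 32, 41, 79. Column totals: 105, 114. Grand total N = 219.
Expected counts (row total × column total / N):
  Line 1, Pass: 67×105/219 = 32.1233
  Line 1, Fail: 67×114/219 = 34.8767
  Line 2, Pass: 32×105/219 = 15.3425
  Line 2, Fail: 32×114/219 = 16.6575
  Line 3, Pass: 41×105/219 = 19.6575
  Line 3, Fail: 41×114/219 = 21.3425
  Line 4, Pass: 79×105/219 = 37.8767
  Line 4, Fail: 79×114/219 = 41.1233
Contributions (O − E)²/E:
  (25 − 32.1233)²/32.1233 = 1.5796
  (42 − 34.8767)²/34.8767 = 1.4549
  (7 − 15.3425)²/15.3425 = 4.5362
  (25 − 16.6575)²/16.6575 = 4.1781
  (32 − 19.6575)²/19.6575 = 7.7496
  (9 − 21.3425)²/21.3425 = 7.1377
  (41 − 37.8767)²/37.8767 = 0.2575
  (38 − 41.1233)²/41.1233 = 0.2372
χ² = 1.5796 + 1.4549 + 4.5362 + 4.1781 + 7.7496 + 7.1377 + 0.2575 + 0.2372 = 27.131
df = (4−1)(2−1) = 3. Since 27.131 > 6.251, reject the null hypothesis of independence at α = 0.1.

27.131; reject H₀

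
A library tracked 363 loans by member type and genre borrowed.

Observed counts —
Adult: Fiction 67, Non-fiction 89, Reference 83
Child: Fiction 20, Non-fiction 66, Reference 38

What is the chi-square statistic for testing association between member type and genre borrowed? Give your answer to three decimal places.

Row totals: 239, 124. Column totals: 87, 155, 121. Grand total N = 363.
Expected counts (row total × column total / N):
  Adult, Fiction: 239×87/363 = 57.2810
  Adult, Non-fiction: 239×155/363 = 102.0523
  Adult, Reference: 239×121/363 = 79.6667
  Child, Fiction: 124×87/363 = 29.7190
  Child, Non-fiction: 124×155/363 = 52.9477
  Child, Reference: 124×121/363 = 41.3333
Contributions (O − E)²/E:
  (67 − 57.2810)²/57.2810 = 1.6490
  (89 − 102.0523)²/102.0523 = 1.6694
  (83 − 79.6667)²/79.6667 = 0.1395
  (20 − 29.7190)²/29.7190 = 3.1784
  (66 − 52.9477)²/52.9477 = 3.2176
  (38 − 41.3333)²/41.3333 = 0.2688
χ² = 1.6490 + 1.6694 + 0.1395 + 3.1784 + 3.2176 + 0.2688 = 10.123

10.123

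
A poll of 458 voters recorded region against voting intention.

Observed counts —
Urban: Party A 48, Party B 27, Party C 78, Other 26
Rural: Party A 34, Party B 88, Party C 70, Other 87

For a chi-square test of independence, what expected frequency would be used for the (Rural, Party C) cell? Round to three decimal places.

90.157

Row total (Rural) = 279; column total (Party C) = 148; grand total N = 458.
Expected count = (row total × column total) / N = 279 × 148 / 458 = 90.157.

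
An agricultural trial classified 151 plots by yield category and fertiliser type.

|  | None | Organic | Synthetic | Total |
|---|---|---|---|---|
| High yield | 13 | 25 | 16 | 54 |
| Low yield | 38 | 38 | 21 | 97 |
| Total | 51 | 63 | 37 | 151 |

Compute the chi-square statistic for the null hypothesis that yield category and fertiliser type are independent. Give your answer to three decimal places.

Grand total N = 151.
Expected counts (row total × column total / N):
  High yield, None: 54×51/151 = 18.2384
  High yield, Organic: 54×63/151 = 22.5298
  High yield, Synthetic: 54×37/151 = 13.2318
  Low yield, None: 97×51/151 = 32.7616
  Low yield, Organic: 97×63/151 = 40.4702
  Low yield, Synthetic: 97×37/151 = 23.7682
Contributions (O − E)²/E:
  (13 − 18.2384)²/18.2384 = 1.5046
  (25 − 22.5298)²/22.5298 = 0.2708
  (16 − 13.2318)²/13.2318 = 0.5791
  (38 − 32.7616)²/32.7616 = 0.8376
  (38 − 40.4702)²/40.4702 = 0.1508
  (21 − 23.7682)²/23.7682 = 0.3224
χ² = 1.5046 + 0.2708 + 0.5791 + 0.8376 + 0.1508 + 0.3224 = 3.665

3.665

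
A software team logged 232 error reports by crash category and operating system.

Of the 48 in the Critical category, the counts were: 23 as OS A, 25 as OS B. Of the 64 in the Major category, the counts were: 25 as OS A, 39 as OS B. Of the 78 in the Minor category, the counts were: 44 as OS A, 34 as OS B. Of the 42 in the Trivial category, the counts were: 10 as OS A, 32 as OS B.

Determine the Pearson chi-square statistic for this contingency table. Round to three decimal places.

Row totals: 48, 64, 78, 42. Column totals: 102, 130. Grand total N = 232.
Expected counts (row total × column total / N):
  Critical, OS A: 48×102/232 = 21.1034
  Critical, OS B: 48×130/232 = 26.8966
  Major, OS A: 64×102/232 = 28.1379
  Major, OS B: 64×130/232 = 35.8621
  Minor, OS A: 78×102/232 = 34.2931
  Minor, OS B: 78×130/232 = 43.7069
  Trivial, OS A: 42×102/232 = 18.4655
  Trivial, OS B: 42×130/232 = 23.5345
Contributions (O − E)²/E:
  (23 − 21.1034)²/21.1034 = 0.1705
  (25 − 26.8966)²/26.8966 = 0.1337
  (25 − 28.1379)²/28.1379 = 0.3499
  (39 − 35.8621)²/35.8621 = 0.2746
  (44 − 34.2931)²/34.2931 = 2.7476
  (34 − 43.7069)²/43.7069 = 2.1558
  (10 − 18.4655)²/18.4655 = 3.8810
  (32 − 23.5345)²/23.5345 = 3.0451
χ² = 0.1705 + 0.1337 + 0.3499 + 0.2746 + 2.7476 + 2.1558 + 3.8810 + 3.0451 = 12.758

12.758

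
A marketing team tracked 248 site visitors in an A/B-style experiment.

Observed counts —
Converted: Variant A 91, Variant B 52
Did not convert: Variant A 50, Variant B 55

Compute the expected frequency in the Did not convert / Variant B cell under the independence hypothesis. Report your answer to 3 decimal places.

Row total (Did not convert) = 105; column total (Variant B) = 107; grand total N = 248.
Expected count = (row total × column total) / N = 105 × 107 / 248 = 45.302.

45.302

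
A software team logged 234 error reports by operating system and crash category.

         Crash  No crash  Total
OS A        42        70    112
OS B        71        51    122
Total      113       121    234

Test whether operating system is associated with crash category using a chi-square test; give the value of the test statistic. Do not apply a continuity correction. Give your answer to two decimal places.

Grand total N = 234.
Expected counts (row total × column total / N):
  OS A, Crash: 112×113/234 = 54.085
  OS A, No crash: 112×121/234 = 57.915
  OS B, Crash: 122×113/234 = 58.915
  OS B, No crash: 122×121/234 = 63.085
Contributions (O − E)²/E:
  (42 − 54.085)²/54.085 = 2.7003
  (70 − 57.915)²/57.915 = 2.5218
  (71 − 58.915)²/58.915 = 2.4789
  (51 − 63.085)²/63.085 = 2.3151
χ² = 2.7003 + 2.5218 + 2.4789 + 2.3151 = 10.02

10.02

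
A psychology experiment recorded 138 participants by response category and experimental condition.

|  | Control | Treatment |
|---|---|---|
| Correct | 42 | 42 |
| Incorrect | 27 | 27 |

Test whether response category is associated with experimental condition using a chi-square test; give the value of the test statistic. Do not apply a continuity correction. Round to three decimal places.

Row totals: 84, 54. Column totals: 69, 69. Grand total N = 138.
Expected counts (row total × column total / N):
  Correct, Control: 84×69/138 = 42.0000
  Correct, Treatment: 84×69/138 = 42.0000
  Incorrect, Control: 54×69/138 = 27.0000
  Incorrect, Treatment: 54×69/138 = 27.0000
Contributions (O − E)²/E:
  (42 − 42.0000)²/42.0000 = 0.0000
  (42 − 42.0000)²/42.0000 = 0.0000
  (27 − 27.0000)²/27.0000 = 0.0000
  (27 − 27.0000)²/27.0000 = 0.0000
χ² = 0.0000 + 0.0000 + 0.0000 + 0.0000 = 0.000

0.000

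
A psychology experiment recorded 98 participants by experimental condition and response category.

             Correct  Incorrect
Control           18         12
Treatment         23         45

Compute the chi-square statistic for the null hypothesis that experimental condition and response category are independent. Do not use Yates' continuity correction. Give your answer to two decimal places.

5.86

Row totals: 30, 68. Column totals: 41, 57. Grand total N = 98.
Expected counts (row total × column total / N):
  Control, Correct: 30×41/98 = 12.551
  Control, Incorrect: 30×57/98 = 17.449
  Treatment, Correct: 68×41/98 = 28.449
  Treatment, Incorrect: 68×57/98 = 39.551
Contributions (O − E)²/E:
  (18 − 12.551)²/12.551 = 2.3657
  (12 − 17.449)²/17.449 = 1.7016
  (23 − 28.449)²/28.449 = 1.0437
  (45 − 39.551)²/39.551 = 0.7507
χ² = 2.3657 + 1.7016 + 1.0437 + 0.7507 = 5.86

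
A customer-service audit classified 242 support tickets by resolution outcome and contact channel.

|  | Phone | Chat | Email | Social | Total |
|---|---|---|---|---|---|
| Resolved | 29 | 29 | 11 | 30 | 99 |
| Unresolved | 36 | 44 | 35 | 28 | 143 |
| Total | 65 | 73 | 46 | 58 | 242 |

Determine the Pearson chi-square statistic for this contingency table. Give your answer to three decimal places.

8.715

Grand total N = 242.
Expected counts (row total × column total / N):
  Resolved, Phone: 99×65/242 = 26.5909
  Resolved, Chat: 99×73/242 = 29.8636
  Resolved, Email: 99×46/242 = 18.8182
  Resolved, Social: 99×58/242 = 23.7273
  Unresolved, Phone: 143×65/242 = 38.4091
  Unresolved, Chat: 143×73/242 = 43.1364
  Unresolved, Email: 143×46/242 = 27.1818
  Unresolved, Social: 143×58/242 = 34.2727
Contributions (O − E)²/E:
  (29 − 26.5909)²/26.5909 = 0.2183
  (29 − 29.8636)²/29.8636 = 0.0250
  (11 − 18.8182)²/18.8182 = 3.2481
  (30 − 23.7273)²/23.7273 = 1.6583
  (36 − 38.4091)²/38.4091 = 0.1511
  (44 − 43.1364)²/43.1364 = 0.0173
  (35 − 27.1818)²/27.1818 = 2.2487
  (28 − 34.2727)²/34.2727 = 1.1480
χ² = 0.2183 + 0.0250 + 3.2481 + 1.6583 + 0.1511 + 0.0173 + 2.2487 + 1.1480 = 8.715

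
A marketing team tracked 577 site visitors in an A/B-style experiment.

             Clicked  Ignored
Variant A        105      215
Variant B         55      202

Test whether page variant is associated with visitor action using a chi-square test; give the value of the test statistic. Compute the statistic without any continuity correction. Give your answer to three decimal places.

9.262

Row totals: 320, 257. Column totals: 160, 417. Grand total N = 577.
Expected counts (row total × column total / N):
  Variant A, Clicked: 320×160/577 = 88.7348
  Variant A, Ignored: 320×417/577 = 231.2652
  Variant B, Clicked: 257×160/577 = 71.2652
  Variant B, Ignored: 257×417/577 = 185.7348
Contributions (O − E)²/E:
  (105 − 88.7348)²/88.7348 = 2.9814
  (215 − 231.2652)²/231.2652 = 1.1440
  (55 − 71.2652)²/71.2652 = 3.7123
  (202 − 185.7348)²/185.7348 = 1.4244
χ² = 2.9814 + 1.1440 + 3.7123 + 1.4244 = 9.262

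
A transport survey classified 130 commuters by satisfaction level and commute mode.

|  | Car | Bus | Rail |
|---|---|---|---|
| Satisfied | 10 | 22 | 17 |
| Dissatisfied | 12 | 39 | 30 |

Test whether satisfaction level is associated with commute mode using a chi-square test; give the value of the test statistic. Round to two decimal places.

0.68

Row totals: 49, 81. Column totals: 22, 61, 47. Grand total N = 130.
Expected counts (row total × column total / N):
  Satisfied, Car: 49×22/130 = 8.292
  Satisfied, Bus: 49×61/130 = 22.992
  Satisfied, Rail: 49×47/130 = 17.715
  Dissatisfied, Car: 81×22/130 = 13.708
  Dissatisfied, Bus: 81×61/130 = 38.008
  Dissatisfied, Rail: 81×47/130 = 29.285
Contributions (O − E)²/E:
  (10 − 8.292)²/8.292 = 0.3518
  (22 − 22.992)²/22.992 = 0.0428
  (17 − 17.715)²/17.715 = 0.0289
  (12 − 13.708)²/13.708 = 0.2128
  (39 − 38.008)²/38.008 = 0.0259
  (30 − 29.285)²/29.285 = 0.0175
χ² = 0.3518 + 0.0428 + 0.0289 + 0.2128 + 0.0259 + 0.0175 = 0.68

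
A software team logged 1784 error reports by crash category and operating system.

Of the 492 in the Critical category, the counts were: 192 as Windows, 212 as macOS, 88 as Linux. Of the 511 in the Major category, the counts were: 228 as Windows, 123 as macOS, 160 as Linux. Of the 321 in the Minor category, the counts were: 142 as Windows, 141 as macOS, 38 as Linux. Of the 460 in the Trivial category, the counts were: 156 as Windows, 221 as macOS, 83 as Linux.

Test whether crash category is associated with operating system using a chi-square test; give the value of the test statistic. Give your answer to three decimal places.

Row totals: 492, 511, 321, 460. Column totals: 718, 697, 369. Grand total N = 1784.
Expected counts (row total × column total / N):
  Critical, Windows: 492×718/1784 = 198.0135
  Critical, macOS: 492×697/1784 = 192.2220
  Critical, Linux: 492×369/1784 = 101.7646
  Major, Windows: 511×718/1784 = 205.6603
  Major, macOS: 511×697/1784 = 199.6452
  Major, Linux: 511×369/1784 = 105.6945
  Minor, Windows: 321×718/1784 = 129.1917
  Minor, macOS: 321×697/1784 = 125.4131
  Minor, Linux: 321×369/1784 = 66.3952
  Trivial, Windows: 460×718/1784 = 185.1345
  Trivial, macOS: 460×697/1784 = 179.7197
  Trivial, Linux: 460×369/1784 = 95.1457
Contributions (O − E)²/E:
  (192 − 198.0135)²/198.0135 = 0.1826
  (212 − 192.2220)²/192.2220 = 2.0350
  (88 − 101.7646)²/101.7646 = 1.8618
  (228 − 205.6603)²/205.6603 = 2.4266
  (123 − 199.6452)²/199.6452 = 29.4246
  (160 − 105.6945)²/105.6945 = 27.9020
  (142 − 129.1917)²/129.1917 = 1.2698
  (141 − 125.4131)²/125.4131 = 1.9372
  (38 − 66.3952)²/66.3952 = 12.1438
  (156 − 185.1345)²/185.1345 = 4.5849
  (221 − 179.7197)²/179.7197 = 9.4818
  (83 − 95.1457)²/95.1457 = 1.5504
χ² = 0.1826 + 2.0350 + 1.8618 + 2.4266 + 29.4246 + 27.9020 + 1.2698 + 1.9372 + 12.1438 + 4.5849 + 9.4818 + 1.5504 = 94.801

94.801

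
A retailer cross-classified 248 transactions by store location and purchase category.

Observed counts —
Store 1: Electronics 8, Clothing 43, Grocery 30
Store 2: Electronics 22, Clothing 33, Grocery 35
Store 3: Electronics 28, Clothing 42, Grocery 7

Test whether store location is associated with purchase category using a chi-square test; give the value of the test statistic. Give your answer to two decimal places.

30.81

Row totals: 81, 90, 77. Column totals: 58, 118, 72. Grand total N = 248.
Expected counts (row total × column total / N):
  Store 1, Electronics: 81×58/248 = 18.944
  Store 1, Clothing: 81×118/248 = 38.540
  Store 1, Grocery: 81×72/248 = 23.516
  Store 2, Electronics: 90×58/248 = 21.048
  Store 2, Clothing: 90×118/248 = 42.823
  Store 2, Grocery: 90×72/248 = 26.129
  Store 3, Electronics: 77×58/248 = 18.008
  Store 3, Clothing: 77×118/248 = 36.637
  Store 3, Grocery: 77×72/248 = 22.355
Contributions (O − E)²/E:
  (8 − 18.944)²/18.944 = 6.3224
  (43 − 38.540)²/38.540 = 0.5161
  (30 − 23.516)²/23.516 = 1.7878
  (22 − 21.048)²/21.048 = 0.0431
  (33 − 42.823)²/42.823 = 2.2533
  (35 − 26.129)²/26.129 = 3.0118
  (28 − 18.008)²/18.008 = 5.5442
  (42 − 36.637)²/36.637 = 0.7850
  (7 − 22.355)²/22.355 = 10.5469
χ² = 6.3224 + 0.5161 + 1.7878 + 0.0431 + 2.2533 + 3.0118 + 5.5442 + 0.7850 + 10.5469 = 30.81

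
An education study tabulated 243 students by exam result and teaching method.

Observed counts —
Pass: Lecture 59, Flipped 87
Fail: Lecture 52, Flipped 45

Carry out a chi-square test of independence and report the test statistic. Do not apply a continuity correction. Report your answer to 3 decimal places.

Row totals: 146, 97. Column totals: 111, 132. Grand total N = 243.
Expected counts (row total × column total / N):
  Pass, Lecture: 146×111/243 = 66.6914
  Pass, Flipped: 146×132/243 = 79.3086
  Fail, Lecture: 97×111/243 = 44.3086
  Fail, Flipped: 97×132/243 = 52.6914
Contributions (O − E)²/E:
  (59 − 66.6914)²/66.6914 = 0.8870
  (87 − 79.3086)²/79.3086 = 0.7459
  (52 − 44.3086)²/44.3086 = 1.3351
  (45 − 52.6914)²/52.6914 = 1.1227
χ² = 0.8870 + 0.7459 + 1.3351 + 1.1227 = 4.091

4.091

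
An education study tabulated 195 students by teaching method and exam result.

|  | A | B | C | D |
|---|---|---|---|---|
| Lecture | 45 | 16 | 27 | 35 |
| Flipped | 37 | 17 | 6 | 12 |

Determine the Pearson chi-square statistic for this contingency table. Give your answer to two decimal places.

12.98

Row totals: 123, 72. Column totals: 82, 33, 33, 47. Grand total N = 195.
Expected counts (row total × column total / N):
  Lecture, A: 123×82/195 = 51.723
  Lecture, B: 123×33/195 = 20.815
  Lecture, C: 123×33/195 = 20.815
  Lecture, D: 123×47/195 = 29.646
  Flipped, A: 72×82/195 = 30.277
  Flipped, B: 72×33/195 = 12.185
  Flipped, C: 72×33/195 = 12.185
  Flipped, D: 72×47/195 = 17.354
Contributions (O − E)²/E:
  (45 − 51.723)²/51.723 = 0.8739
  (16 − 20.815)²/20.815 = 1.1138
  (27 − 20.815)²/20.815 = 1.8378
  (35 − 29.646)²/29.646 = 0.9669
  (37 − 30.277)²/30.277 = 1.4928
  (17 − 12.185)²/12.185 = 1.9027
  (6 − 12.185)²/12.185 = 3.1395
  (12 − 17.354)²/17.354 = 1.6518
χ² = 0.8739 + 1.1138 + 1.8378 + 0.9669 + 1.4928 + 1.9027 + 3.1395 + 1.6518 = 12.98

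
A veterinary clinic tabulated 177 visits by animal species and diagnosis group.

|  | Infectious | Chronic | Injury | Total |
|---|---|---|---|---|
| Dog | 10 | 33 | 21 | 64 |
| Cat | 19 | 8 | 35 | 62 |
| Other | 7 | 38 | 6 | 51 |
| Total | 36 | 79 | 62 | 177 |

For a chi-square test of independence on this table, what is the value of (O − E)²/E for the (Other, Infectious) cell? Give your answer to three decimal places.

Row total (Other) = 51; column total (Infectious) = 36; N = 177.
Expected count E = 51 × 36 / 177 = 10.3729.
Contribution = (O − E)²/E = (7 − 10.3729)² / 10.3729 = 1.097.

1.097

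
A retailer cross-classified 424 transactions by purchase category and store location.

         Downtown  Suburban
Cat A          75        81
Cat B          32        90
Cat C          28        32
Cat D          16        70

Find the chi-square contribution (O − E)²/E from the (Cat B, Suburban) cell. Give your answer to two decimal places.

1.67

Row total (Cat B) = 122; column total (Suburban) = 273; N = 424.
Expected count E = 122 × 273 / 424 = 78.552.
Contribution = (O − E)²/E = (90 − 78.552)² / 78.552 = 1.67.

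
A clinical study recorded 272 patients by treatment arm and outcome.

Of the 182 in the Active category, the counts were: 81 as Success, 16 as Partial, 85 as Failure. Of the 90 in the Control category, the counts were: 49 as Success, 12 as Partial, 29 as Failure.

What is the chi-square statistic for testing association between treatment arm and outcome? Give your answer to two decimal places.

Row totals: 182, 90. Column totals: 130, 28, 114. Grand total N = 272.
Expected counts (row total × column total / N):
  Active, Success: 182×130/272 = 86.985
  Active, Partial: 182×28/272 = 18.735
  Active, Failure: 182×114/272 = 76.279
  Control, Success: 90×130/272 = 43.015
  Control, Partial: 90×28/272 = 9.265
  Control, Failure: 90×114/272 = 37.721
Contributions (O − E)²/E:
  (81 − 86.985)²/86.985 = 0.4118
  (16 − 18.735)²/18.735 = 0.3993
  (85 − 76.279)²/76.279 = 0.9971
  (49 − 43.015)²/43.015 = 0.8327
  (12 − 9.265)²/9.265 = 0.8074
  (29 − 37.721)²/37.721 = 2.0163
χ² = 0.4118 + 0.3993 + 0.9971 + 0.8327 + 0.8074 + 2.0163 = 5.46

5.46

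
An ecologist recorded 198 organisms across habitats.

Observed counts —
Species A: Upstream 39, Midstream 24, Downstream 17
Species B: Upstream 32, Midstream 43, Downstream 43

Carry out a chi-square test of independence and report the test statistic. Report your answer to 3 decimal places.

10.436

Row totals: 80, 118. Column totals: 71, 67, 60. Grand total N = 198.
Expected counts (row total × column total / N):
  Species A, Upstream: 80×71/198 = 28.6869
  Species A, Midstream: 80×67/198 = 27.0707
  Species A, Downstream: 80×60/198 = 24.2424
  Species B, Upstream: 118×71/198 = 42.3131
  Species B, Midstream: 118×67/198 = 39.9293
  Species B, Downstream: 118×60/198 = 35.7576
Contributions (O − E)²/E:
  (39 − 28.6869)²/28.6869 = 3.7076
  (24 − 27.0707)²/27.0707 = 0.3483
  (17 − 24.2424)²/24.2424 = 2.1637
  (32 − 42.3131)²/42.3131 = 2.5136
  (43 − 39.9293)²/39.9293 = 0.2361
  (43 − 35.7576)²/35.7576 = 1.4669
χ² = 3.7076 + 0.3483 + 2.1637 + 2.5136 + 0.2361 + 1.4669 = 10.436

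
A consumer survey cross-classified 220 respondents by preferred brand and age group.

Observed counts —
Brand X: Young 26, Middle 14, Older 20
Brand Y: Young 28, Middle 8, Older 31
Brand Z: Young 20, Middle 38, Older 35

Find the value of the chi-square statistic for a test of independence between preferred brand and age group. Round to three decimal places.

20.925

Row totals: 60, 67, 93. Column totals: 74, 60, 86. Grand total N = 220.
Expected counts (row total × column total / N):
  Brand X, Young: 60×74/220 = 20.1818
  Brand X, Middle: 60×60/220 = 16.3636
  Brand X, Older: 60×86/220 = 23.4545
  Brand Y, Young: 67×74/220 = 22.5364
  Brand Y, Middle: 67×60/220 = 18.2727
  Brand Y, Older: 67×86/220 = 26.1909
  Brand Z, Young: 93×74/220 = 31.2818
  Brand Z, Middle: 93×60/220 = 25.3636
  Brand Z, Older: 93×86/220 = 36.3545
Contributions (O − E)²/E:
  (26 − 20.1818)²/20.1818 = 1.6773
  (14 − 16.3636)²/16.3636 = 0.3414
  (20 − 23.4545)²/23.4545 = 0.5088
  (28 − 22.5364)²/22.5364 = 1.3246
  (8 − 18.2727)²/18.2727 = 5.7752
  (31 − 26.1909)²/26.1909 = 0.8830
  (20 − 31.2818)²/31.2818 = 4.0688
  (38 − 25.3636)²/25.3636 = 6.2956
  (35 − 36.3545)²/36.3545 = 0.0505
χ² = 1.6773 + 0.3414 + 0.5088 + 1.3246 + 5.7752 + 0.8830 + 4.0688 + 6.2956 + 0.0505 = 20.925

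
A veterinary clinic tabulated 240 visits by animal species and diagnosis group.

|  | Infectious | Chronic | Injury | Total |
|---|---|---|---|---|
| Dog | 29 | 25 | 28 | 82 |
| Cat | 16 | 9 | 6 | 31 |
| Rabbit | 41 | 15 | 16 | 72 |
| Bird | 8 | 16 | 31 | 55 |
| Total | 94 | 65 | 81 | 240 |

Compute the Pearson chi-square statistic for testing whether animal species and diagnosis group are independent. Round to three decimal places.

Grand total N = 240.
Expected counts (row total × column total / N):
  Dog, Infectious: 82×94/240 = 32.1167
  Dog, Chronic: 82×65/240 = 22.2083
  Dog, Injury: 82×81/240 = 27.6750
  Cat, Infectious: 31×94/240 = 12.1417
  Cat, Chronic: 31×65/240 = 8.3958
  Cat, Injury: 31×81/240 = 10.4625
  Rabbit, Infectious: 72×94/240 = 28.2000
  Rabbit, Chronic: 72×65/240 = 19.5000
  Rabbit, Injury: 72×81/240 = 24.3000
  Bird, Infectious: 55×94/240 = 21.5417
  Bird, Chronic: 55×65/240 = 14.8958
  Bird, Injury: 55×81/240 = 18.5625
Contributions (O − E)²/E:
  (29 − 32.1167)²/32.1167 = 0.3025
  (25 − 22.2083)²/22.2083 = 0.3509
  (28 − 27.6750)²/27.6750 = 0.0038
  (16 − 12.1417)²/12.1417 = 1.2261
  (9 − 8.3958)²/8.3958 = 0.0435
  (6 − 10.4625)²/10.4625 = 1.9034
  (41 − 28.2000)²/28.2000 = 5.8099
  (15 − 19.5000)²/19.5000 = 1.0385
  (16 − 24.3000)²/24.3000 = 2.8350
  (8 − 21.5417)²/21.5417 = 8.5127
  (16 − 14.8958)²/14.8958 = 0.0819
  (31 − 18.5625)²/18.5625 = 8.3335
χ² = 0.3025 + 0.3509 + 0.0038 + 1.2261 + 0.0435 + 1.9034 + 5.8099 + 1.0385 + 2.8350 + 8.5127 + 0.0819 + 8.3335 = 30.442

30.442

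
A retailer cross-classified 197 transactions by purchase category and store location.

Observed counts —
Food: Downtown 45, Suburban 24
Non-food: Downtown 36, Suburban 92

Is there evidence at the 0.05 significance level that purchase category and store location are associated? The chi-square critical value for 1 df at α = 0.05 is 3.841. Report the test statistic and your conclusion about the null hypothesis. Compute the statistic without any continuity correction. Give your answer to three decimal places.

Row totals: 69, 128. Column totals: 81, 116. Grand total N = 197.
Expected counts (row total × column total / N):
  Food, Downtown: 69×81/197 = 28.3706
  Food, Suburban: 69×116/197 = 40.6294
  Non-food, Downtown: 128×81/197 = 52.6294
  Non-food, Suburban: 128×116/197 = 75.3706
Contributions (O − E)²/E:
  (45 − 28.3706)²/28.3706 = 9.7473
  (24 − 40.6294)²/40.6294 = 6.8063
  (36 − 52.6294)²/52.6294 = 5.2544
  (92 − 75.3706)²/75.3706 = 3.6690
χ² = 9.7473 + 6.8063 + 5.2544 + 3.6690 = 25.477
df = (2−1)(2−1) = 1. Since 25.477 > 3.841, reject the null hypothesis of independence at α = 0.05.

25.477; reject H₀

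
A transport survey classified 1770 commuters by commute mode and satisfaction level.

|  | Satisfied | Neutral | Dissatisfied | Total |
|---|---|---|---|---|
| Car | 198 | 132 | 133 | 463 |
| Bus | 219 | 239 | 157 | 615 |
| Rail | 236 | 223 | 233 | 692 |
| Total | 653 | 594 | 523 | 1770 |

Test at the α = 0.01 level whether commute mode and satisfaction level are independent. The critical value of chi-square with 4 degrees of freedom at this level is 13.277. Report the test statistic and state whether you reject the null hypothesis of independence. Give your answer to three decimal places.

Grand total N = 1770.
Expected counts (row total × column total / N):
  Car, Satisfied: 463×653/1770 = 170.81299
  Car, Neutral: 463×594/1770 = 155.37966
  Car, Dissatisfied: 463×523/1770 = 136.80734
  Bus, Satisfied: 615×653/1770 = 226.88983
  Bus, Neutral: 615×594/1770 = 206.38983
  Bus, Dissatisfied: 615×523/1770 = 181.72034
  Rail, Satisfied: 692×653/1770 = 255.29718
  Rail, Neutral: 692×594/1770 = 232.23051
  Rail, Dissatisfied: 692×523/1770 = 204.47232
Contributions (O − E)²/E:
  (198 − 170.81299)²/170.81299 = 4.3272
  (132 − 155.37966)²/155.37966 = 3.5179
  (133 − 136.80734)²/136.80734 = 0.1060
  (219 − 226.88983)²/226.88983 = 0.2744
  (239 − 206.38983)²/206.38983 = 5.1525
  (157 − 181.72034)²/181.72034 = 3.3628
  (236 − 255.29718)²/255.29718 = 1.4586
  (223 − 232.23051)²/232.23051 = 0.3669
  (233 − 204.47232)²/204.47232 = 3.9801
χ² = 4.3272 + 3.5179 + 0.1060 + 0.2744 + 5.1525 + 3.3628 + 1.4586 + 0.3669 + 3.9801 = 22.546
df = (3−1)(3−1) = 4. Since 22.546 > 13.277, reject the null hypothesis of independence at α = 0.01.

22.546; reject H₀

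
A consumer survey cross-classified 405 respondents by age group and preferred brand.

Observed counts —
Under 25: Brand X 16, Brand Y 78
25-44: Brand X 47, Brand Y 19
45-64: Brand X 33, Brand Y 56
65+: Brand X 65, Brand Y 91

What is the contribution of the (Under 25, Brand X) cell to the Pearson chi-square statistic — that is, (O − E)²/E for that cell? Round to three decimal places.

Row total (Under 25) = 94; column total (Brand X) = 161; N = 405.
Expected count E = 94 × 161 / 405 = 37.3679.
Contribution = (O − E)²/E = (16 − 37.3679)² / 37.3679 = 12.219.

12.219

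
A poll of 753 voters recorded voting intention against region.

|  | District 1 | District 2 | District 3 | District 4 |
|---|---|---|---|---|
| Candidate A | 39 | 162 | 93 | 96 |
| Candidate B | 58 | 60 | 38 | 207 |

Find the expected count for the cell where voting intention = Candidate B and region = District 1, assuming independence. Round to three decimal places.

Row total (Candidate B) = 363; column total (District 1) = 97; grand total N = 753.
Expected count = (row total × column total) / N = 363 × 97 / 753 = 46.761.

46.761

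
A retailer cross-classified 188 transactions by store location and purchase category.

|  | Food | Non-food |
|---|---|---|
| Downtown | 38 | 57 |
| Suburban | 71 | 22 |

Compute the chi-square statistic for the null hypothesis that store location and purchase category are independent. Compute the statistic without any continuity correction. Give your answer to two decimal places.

25.48

Row totals: 95, 93. Column totals: 109, 79. Grand total N = 188.
Expected counts (row total × column total / N):
  Downtown, Food: 95×109/188 = 55.080
  Downtown, Non-food: 95×79/188 = 39.920
  Suburban, Food: 93×109/188 = 53.920
  Suburban, Non-food: 93×79/188 = 39.080
Contributions (O − E)²/E:
  (38 − 55.080)²/55.080 = 5.2964
  (57 − 39.920)²/39.920 = 7.3078
  (71 − 53.920)²/53.920 = 5.4104
  (22 − 39.080)²/39.080 = 7.4649
χ² = 5.2964 + 7.3078 + 5.4104 + 7.4649 = 25.48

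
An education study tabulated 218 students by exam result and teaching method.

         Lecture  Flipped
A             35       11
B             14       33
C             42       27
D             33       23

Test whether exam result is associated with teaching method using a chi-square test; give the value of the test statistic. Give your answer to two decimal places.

Row totals: 46, 47, 69, 56. Column totals: 124, 94. Grand total N = 218.
Expected counts (row total × column total / N):
  A, Lecture: 46×124/218 = 26.165
  A, Flipped: 46×94/218 = 19.835
  B, Lecture: 47×124/218 = 26.734
  B, Flipped: 47×94/218 = 20.266
  C, Lecture: 69×124/218 = 39.248
  C, Flipped: 69×94/218 = 29.752
  D, Lecture: 56×124/218 = 31.853
  D, Flipped: 56×94/218 = 24.147
Contributions (O − E)²/E:
  (35 − 26.165)²/26.165 = 2.9833
  (11 − 19.835)²/19.835 = 3.9353
  (14 − 26.734)²/26.734 = 6.0655
  (33 − 20.266)²/20.266 = 8.0013
  (42 − 39.248)²/39.248 = 0.1930
  (27 − 29.752)²/29.752 = 0.2546
  (33 − 31.853)²/31.853 = 0.0413
  (23 − 24.147)²/24.147 = 0.0545
χ² = 2.9833 + 3.9353 + 6.0655 + 8.0013 + 0.1930 + 0.2546 + 0.0413 + 0.0545 = 21.53

21.53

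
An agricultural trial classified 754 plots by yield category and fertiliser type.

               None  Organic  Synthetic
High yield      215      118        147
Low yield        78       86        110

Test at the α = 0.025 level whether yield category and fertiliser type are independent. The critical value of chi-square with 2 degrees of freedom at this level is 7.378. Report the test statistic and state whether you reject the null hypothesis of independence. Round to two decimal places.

Row totals: 480, 274. Column totals: 293, 204, 257. Grand total N = 754.
Expected counts (row total × column total / N):
  High yield, None: 480×293/754 = 186.5252
  High yield, Organic: 480×204/754 = 129.8674
  High yield, Synthetic: 480×257/754 = 163.6074
  Low yield, None: 274×293/754 = 106.4748
  Low yield, Organic: 274×204/754 = 74.1326
  Low yield, Synthetic: 274×257/754 = 93.3926
Contributions (O − E)²/E:
  (215 − 186.5252)²/186.5252 = 4.3469
  (118 − 129.8674)²/129.8674 = 1.0845
  (147 − 163.6074)²/163.6074 = 1.6858
  (78 − 106.4748)²/106.4748 = 7.6151
  (86 − 74.1326)²/74.1326 = 1.8998
  (110 − 93.3926)²/93.3926 = 2.9532
χ² = 4.3469 + 1.0845 + 1.6858 + 7.6151 + 1.8998 + 2.9532 = 19.59
df = (2−1)(3−1) = 2. Since 19.59 > 7.378, reject the null hypothesis of independence at α = 0.025.

19.59; reject H₀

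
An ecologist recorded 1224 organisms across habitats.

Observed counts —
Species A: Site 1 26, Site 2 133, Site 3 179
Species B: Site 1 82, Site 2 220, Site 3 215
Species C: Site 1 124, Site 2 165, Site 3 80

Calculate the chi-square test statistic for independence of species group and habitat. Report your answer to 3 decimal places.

114.681

Row totals: 338, 517, 369. Column totals: 232, 518, 474. Grand total N = 1224.
Expected counts (row total × column total / N):
  Species A, Site 1: 338×232/1224 = 64.0654
  Species A, Site 2: 338×518/1224 = 143.0425
  Species A, Site 3: 338×474/1224 = 130.8922
  Species B, Site 1: 517×232/1224 = 97.9935
  Species B, Site 2: 517×518/1224 = 218.7958
  Species B, Site 3: 517×474/1224 = 200.2108
  Species C, Site 1: 369×232/1224 = 69.9412
  Species C, Site 2: 369×518/1224 = 156.1618
  Species C, Site 3: 369×474/1224 = 142.8971
Contributions (O − E)²/E:
  (26 − 64.0654)²/64.0654 = 22.6171
  (133 − 143.0425)²/143.0425 = 0.7050
  (179 − 130.8922)²/130.8922 = 17.6814
  (82 − 97.9935)²/97.9935 = 2.6103
  (220 − 218.7958)²/218.7958 = 0.0066
  (215 − 200.2108)²/200.2108 = 1.0925
  (124 − 69.9412)²/69.9412 = 41.7830
  (165 − 156.1618)²/156.1618 = 0.5002
  (80 − 142.8971)²/142.8971 = 27.6846
χ² = 22.6171 + 0.7050 + 17.6814 + 2.6103 + 0.0066 + 1.0925 + 41.7830 + 0.5002 + 27.6846 = 114.681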